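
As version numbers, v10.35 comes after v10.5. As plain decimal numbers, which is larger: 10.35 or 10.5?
10.5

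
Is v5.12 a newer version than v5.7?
Yes. Version numbers are compared segment by segment as integers, not as decimals: minor version 12 > 7, so v5.12 > v5.7 (even though the decimal 5.12 < 5.7).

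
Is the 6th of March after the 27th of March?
No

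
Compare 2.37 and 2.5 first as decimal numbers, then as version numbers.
As decimals: 2.37 < 2.5. As versions: v2.37 > v2.5 (minor version 37 > 5).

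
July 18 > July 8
True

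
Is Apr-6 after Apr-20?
No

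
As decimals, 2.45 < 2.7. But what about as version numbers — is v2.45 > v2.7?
True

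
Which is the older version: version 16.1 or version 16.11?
version 16.1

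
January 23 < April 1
True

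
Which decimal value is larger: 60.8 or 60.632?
60.8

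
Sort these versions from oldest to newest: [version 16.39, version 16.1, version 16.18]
[version 16.1, version 16.18, version 16.39]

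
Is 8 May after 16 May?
No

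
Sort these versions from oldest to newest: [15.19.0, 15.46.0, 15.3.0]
[15.3.0, 15.19.0, 15.46.0]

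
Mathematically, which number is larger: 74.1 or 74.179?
74.179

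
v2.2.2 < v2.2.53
True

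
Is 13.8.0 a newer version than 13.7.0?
Yes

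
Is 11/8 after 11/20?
No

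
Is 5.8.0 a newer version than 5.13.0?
No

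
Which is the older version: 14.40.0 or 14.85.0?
14.40.0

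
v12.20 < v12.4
False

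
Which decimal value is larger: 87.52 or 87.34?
87.52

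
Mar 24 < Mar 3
False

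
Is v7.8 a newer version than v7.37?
No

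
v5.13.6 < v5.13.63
True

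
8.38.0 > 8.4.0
True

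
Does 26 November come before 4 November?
No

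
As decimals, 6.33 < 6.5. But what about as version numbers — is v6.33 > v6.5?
True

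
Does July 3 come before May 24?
No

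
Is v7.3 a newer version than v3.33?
Yes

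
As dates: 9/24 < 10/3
True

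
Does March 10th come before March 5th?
No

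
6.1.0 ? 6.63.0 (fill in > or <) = <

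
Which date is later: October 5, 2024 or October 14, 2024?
October 14, 2024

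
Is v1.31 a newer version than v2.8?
No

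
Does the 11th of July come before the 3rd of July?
No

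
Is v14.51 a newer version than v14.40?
Yes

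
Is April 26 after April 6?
Yes. Day 26 comes after day 6 in April — this is a date comparison, not a decimal one (the decimal 4.26 would be smaller than 4.6).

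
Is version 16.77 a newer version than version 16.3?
Yes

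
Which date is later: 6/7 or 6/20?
6/20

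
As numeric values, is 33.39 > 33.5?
False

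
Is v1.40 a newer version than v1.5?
Yes. Version numbers are compared segment by segment as integers, not as decimals: minor version 40 > 5, so v1.40 > v1.5 (even though the decimal 1.40 < 1.5).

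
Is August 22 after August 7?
Yes. Day 22 comes after day 7 in August — this is a date comparison, not a decimal one (the decimal 8.22 would be smaller than 8.7).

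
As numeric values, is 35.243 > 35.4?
False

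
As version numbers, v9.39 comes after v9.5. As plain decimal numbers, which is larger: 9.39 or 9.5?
9.5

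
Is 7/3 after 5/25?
Yes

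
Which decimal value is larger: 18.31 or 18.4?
18.4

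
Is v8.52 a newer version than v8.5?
Yes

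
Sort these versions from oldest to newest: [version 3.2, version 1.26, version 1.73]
[version 1.26, version 1.73, version 3.2]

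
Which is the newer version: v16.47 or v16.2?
v16.47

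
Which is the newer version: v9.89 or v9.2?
v9.89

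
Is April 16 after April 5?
Yes. Day 16 comes after day 5 in April — this is a date comparison, not a decimal one (the decimal 4.16 would be smaller than 4.5).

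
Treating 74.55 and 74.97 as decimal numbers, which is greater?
74.97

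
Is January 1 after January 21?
No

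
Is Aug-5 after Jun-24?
Yes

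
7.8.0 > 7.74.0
False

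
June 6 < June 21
True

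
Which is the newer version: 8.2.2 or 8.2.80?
8.2.80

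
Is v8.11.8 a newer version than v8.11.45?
No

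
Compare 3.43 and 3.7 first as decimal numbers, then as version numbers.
As decimals: 3.43 < 3.7. As versions: v3.43 > v3.7 (minor version 43 > 7).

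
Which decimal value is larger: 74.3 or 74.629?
74.629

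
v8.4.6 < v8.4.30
True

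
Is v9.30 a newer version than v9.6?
Yes. Version numbers are compared segment by segment as integers, not as decimals: minor version 30 > 6, so v9.30 > v9.6 (even though the decimal 9.30 < 9.6).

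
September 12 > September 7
True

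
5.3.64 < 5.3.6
False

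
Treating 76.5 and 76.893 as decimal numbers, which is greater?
76.893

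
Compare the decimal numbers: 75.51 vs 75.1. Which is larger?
75.51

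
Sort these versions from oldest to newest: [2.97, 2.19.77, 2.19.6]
[2.19.6, 2.19.77, 2.97]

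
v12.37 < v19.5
True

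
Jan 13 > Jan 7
True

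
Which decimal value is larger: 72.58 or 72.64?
72.64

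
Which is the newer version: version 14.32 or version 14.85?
version 14.85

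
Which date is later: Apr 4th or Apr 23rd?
Apr 23rd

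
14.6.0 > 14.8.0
False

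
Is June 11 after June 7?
Yes. Day 11 comes after day 7 in June — this is a date comparison, not a decimal one (the decimal 6.11 would be smaller than 6.7).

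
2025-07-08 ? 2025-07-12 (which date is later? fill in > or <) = <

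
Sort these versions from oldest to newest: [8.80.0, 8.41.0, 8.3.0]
[8.3.0, 8.41.0, 8.80.0]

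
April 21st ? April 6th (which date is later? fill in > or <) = >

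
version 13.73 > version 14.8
False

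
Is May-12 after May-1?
Yes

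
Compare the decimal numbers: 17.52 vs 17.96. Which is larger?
17.96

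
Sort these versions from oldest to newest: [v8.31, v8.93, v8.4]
[v8.4, v8.31, v8.93]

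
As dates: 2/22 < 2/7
False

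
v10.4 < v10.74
True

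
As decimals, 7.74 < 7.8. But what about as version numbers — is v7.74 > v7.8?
True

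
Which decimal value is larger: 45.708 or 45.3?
45.708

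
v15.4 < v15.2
False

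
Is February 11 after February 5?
Yes. Day 11 comes after day 5 in February — this is a date comparison, not a decimal one (the decimal 2.11 would be smaller than 2.5).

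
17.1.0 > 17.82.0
False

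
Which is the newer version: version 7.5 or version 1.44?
version 7.5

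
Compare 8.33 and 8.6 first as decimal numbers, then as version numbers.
As decimals: 8.33 < 8.6. As versions: v8.33 > v8.6 (minor version 33 > 6).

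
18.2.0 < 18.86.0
True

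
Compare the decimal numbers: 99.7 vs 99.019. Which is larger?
99.7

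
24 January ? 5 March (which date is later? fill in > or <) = <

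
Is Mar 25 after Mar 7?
Yes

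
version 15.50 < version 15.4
False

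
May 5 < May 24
True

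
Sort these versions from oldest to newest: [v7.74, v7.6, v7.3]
[v7.3, v7.6, v7.74]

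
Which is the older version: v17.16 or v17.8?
v17.8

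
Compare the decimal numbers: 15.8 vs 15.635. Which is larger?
15.8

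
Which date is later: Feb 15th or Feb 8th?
Feb 15th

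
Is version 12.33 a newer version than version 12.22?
Yes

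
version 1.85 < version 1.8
False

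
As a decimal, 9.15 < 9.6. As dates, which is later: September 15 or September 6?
September 15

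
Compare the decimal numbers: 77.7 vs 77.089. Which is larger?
77.7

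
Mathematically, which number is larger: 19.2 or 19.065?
19.2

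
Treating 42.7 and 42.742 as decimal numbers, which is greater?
42.742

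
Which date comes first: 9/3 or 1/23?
1/23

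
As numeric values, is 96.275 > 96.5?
False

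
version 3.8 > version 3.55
False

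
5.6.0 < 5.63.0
True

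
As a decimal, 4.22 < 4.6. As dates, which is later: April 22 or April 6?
April 22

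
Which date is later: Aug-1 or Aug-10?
Aug-10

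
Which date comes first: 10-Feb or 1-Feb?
1-Feb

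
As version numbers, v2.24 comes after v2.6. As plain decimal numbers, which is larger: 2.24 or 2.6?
2.6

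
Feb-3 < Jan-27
False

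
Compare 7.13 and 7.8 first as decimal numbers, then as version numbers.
As decimals: 7.13 < 7.8. As versions: v7.13 > v7.8 (minor version 13 > 8).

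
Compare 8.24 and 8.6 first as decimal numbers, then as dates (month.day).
As decimals: 8.24 < 8.6. As dates: 8/24 is later than 8/6 (day 24 > day 6).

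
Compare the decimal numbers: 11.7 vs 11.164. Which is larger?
11.7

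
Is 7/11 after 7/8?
Yes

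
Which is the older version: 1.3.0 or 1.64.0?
1.3.0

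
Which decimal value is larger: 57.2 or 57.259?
57.259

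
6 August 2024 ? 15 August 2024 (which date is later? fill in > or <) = <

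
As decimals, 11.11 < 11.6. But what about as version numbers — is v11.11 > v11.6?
True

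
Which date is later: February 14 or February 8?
February 14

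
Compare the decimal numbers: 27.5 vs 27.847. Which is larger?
27.847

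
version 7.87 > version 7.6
True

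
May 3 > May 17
False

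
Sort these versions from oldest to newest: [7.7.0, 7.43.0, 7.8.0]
[7.7.0, 7.8.0, 7.43.0]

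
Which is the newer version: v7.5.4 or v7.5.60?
v7.5.60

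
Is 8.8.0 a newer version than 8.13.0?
No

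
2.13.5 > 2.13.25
False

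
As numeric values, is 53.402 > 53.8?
False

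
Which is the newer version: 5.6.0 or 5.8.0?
5.8.0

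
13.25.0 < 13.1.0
False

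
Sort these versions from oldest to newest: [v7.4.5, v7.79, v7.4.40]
[v7.4.5, v7.4.40, v7.79]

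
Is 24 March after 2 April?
No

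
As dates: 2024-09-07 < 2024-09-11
True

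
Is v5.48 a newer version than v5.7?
Yes. Version numbers are compared segment by segment as integers, not as decimals: minor version 48 > 7, so v5.48 > v5.7 (even though the decimal 5.48 < 5.7).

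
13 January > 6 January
True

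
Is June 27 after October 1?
No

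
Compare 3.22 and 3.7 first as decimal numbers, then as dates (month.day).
As decimals: 3.22 < 3.7. As dates: 3/22 is later than 3/7 (day 22 > day 7).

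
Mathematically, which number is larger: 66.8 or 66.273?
66.8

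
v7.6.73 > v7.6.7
True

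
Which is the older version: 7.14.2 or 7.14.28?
7.14.2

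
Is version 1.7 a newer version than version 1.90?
No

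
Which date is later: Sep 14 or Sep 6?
Sep 14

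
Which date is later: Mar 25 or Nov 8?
Nov 8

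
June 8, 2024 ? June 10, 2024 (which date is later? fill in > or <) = <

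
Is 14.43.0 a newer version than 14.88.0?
No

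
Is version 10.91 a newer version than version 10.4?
Yes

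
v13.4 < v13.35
True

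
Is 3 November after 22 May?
Yes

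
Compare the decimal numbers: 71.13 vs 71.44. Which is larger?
71.44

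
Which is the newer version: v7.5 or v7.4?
v7.5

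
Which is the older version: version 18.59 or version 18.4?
version 18.4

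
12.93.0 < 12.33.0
False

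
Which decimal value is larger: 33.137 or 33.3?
33.3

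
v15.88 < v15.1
False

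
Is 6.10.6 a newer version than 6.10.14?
No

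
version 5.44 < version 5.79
True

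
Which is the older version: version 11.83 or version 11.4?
version 11.4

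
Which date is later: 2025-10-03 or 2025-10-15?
2025-10-15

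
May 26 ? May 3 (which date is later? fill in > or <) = >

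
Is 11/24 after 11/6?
Yes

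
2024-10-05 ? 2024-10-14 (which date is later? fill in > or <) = <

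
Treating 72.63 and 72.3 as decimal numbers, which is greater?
72.63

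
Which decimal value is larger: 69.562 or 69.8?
69.8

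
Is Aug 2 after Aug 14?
No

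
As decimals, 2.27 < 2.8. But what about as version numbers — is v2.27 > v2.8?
True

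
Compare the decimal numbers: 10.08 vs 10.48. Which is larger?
10.48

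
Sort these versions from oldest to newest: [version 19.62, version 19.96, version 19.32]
[version 19.32, version 19.62, version 19.96]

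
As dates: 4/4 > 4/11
False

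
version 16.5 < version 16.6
True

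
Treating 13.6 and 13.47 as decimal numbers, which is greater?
13.6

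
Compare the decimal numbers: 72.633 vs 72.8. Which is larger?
72.8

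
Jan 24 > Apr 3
False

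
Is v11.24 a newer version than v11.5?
Yes. Version numbers are compared segment by segment as integers, not as decimals: minor version 24 > 5, so v11.24 > v11.5 (even though the decimal 11.24 < 11.5).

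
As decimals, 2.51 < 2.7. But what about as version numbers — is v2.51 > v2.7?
True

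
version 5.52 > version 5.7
True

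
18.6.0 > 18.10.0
False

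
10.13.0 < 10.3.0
False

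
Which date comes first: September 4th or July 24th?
July 24th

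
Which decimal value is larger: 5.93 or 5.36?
5.93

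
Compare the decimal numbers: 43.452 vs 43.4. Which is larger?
43.452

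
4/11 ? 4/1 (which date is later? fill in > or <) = >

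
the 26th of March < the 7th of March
False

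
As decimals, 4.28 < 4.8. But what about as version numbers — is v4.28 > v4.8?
True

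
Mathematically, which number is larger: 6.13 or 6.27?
6.27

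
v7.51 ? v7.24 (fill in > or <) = >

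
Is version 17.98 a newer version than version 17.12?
Yes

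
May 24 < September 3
True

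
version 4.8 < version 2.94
False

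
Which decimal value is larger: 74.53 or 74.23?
74.53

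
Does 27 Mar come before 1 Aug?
Yes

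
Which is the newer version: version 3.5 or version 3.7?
version 3.7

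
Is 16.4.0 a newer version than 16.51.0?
No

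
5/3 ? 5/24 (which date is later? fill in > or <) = <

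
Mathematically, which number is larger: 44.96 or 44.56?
44.96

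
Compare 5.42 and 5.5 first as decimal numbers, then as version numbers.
As decimals: 5.42 < 5.5. As versions: v5.42 > v5.5 (minor version 42 > 5).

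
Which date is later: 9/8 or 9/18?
9/18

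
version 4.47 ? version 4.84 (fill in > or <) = <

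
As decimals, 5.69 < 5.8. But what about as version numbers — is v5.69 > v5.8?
True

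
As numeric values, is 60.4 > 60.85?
False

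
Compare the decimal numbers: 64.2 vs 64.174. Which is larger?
64.2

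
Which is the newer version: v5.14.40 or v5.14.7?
v5.14.40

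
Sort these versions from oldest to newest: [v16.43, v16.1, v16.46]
[v16.1, v16.43, v16.46]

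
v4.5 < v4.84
True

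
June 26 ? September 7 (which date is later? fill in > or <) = <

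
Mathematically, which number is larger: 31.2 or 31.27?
31.27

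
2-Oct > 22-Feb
True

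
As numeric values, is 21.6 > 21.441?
True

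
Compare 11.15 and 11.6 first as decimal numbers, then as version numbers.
As decimals: 11.15 < 11.6. As versions: v11.15 > v11.6 (minor version 15 > 6).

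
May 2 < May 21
True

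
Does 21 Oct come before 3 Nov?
Yes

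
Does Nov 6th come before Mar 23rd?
No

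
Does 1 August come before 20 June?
No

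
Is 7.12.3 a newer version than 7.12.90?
No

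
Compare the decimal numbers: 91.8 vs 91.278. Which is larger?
91.8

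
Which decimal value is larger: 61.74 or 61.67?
61.74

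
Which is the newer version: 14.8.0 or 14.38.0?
14.38.0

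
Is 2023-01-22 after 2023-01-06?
Yes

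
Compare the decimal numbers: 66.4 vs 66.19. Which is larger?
66.4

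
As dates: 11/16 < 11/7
False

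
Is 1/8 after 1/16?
No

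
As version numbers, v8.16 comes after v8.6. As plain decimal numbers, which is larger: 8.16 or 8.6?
8.6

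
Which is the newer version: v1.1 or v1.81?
v1.81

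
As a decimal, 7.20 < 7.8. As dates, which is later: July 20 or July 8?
July 20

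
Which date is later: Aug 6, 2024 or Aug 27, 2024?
Aug 27, 2024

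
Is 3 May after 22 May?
No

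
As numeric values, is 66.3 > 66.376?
False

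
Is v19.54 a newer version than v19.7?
Yes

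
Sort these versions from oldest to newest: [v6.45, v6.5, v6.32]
[v6.5, v6.32, v6.45]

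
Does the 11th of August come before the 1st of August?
No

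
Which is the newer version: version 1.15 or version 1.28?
version 1.28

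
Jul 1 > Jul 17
False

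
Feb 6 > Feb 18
False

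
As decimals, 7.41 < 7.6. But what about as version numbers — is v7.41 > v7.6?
True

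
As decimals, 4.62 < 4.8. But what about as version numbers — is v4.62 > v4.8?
True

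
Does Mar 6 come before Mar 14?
Yes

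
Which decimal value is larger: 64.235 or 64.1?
64.235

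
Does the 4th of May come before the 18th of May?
Yes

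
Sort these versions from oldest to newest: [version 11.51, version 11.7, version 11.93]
[version 11.7, version 11.51, version 11.93]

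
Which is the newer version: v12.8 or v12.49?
v12.49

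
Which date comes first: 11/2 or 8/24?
8/24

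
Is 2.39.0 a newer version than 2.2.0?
Yes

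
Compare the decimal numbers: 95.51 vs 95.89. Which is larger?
95.89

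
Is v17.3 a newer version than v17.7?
No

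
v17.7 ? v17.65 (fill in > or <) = <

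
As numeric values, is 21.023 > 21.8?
False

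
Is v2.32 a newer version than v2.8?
Yes. Version numbers are compared segment by segment as integers, not as decimals: minor version 32 > 8, so v2.32 > v2.8 (even though the decimal 2.32 < 2.8).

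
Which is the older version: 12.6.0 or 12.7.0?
12.6.0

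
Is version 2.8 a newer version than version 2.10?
No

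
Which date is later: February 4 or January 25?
February 4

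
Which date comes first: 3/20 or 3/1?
3/1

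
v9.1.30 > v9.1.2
True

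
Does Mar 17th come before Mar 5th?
No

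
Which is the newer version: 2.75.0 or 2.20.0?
2.75.0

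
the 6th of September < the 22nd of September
True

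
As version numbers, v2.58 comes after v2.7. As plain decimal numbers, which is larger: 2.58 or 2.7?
2.7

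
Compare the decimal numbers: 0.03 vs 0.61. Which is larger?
0.61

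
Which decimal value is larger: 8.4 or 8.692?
8.692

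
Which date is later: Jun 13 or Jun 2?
Jun 13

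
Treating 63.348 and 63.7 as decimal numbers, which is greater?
63.7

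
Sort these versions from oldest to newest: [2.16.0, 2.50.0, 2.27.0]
[2.16.0, 2.27.0, 2.50.0]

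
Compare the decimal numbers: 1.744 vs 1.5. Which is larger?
1.744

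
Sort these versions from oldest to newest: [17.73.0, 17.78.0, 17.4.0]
[17.4.0, 17.73.0, 17.78.0]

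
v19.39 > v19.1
True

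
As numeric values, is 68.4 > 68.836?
False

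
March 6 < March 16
True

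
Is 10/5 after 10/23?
No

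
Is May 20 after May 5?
Yes. Day 20 comes after day 5 in May — this is a date comparison, not a decimal one (the decimal 5.20 would be smaller than 5.5).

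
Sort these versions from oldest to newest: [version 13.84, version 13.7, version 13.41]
[version 13.7, version 13.41, version 13.84]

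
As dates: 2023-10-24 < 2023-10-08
False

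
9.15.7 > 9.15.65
False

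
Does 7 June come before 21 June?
Yes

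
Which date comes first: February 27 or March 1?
February 27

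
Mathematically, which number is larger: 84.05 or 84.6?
84.6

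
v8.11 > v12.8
False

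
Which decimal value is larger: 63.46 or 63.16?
63.46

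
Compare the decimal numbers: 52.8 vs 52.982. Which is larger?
52.982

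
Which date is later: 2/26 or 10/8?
10/8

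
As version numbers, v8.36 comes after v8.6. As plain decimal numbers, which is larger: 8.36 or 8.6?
8.6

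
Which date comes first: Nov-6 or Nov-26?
Nov-6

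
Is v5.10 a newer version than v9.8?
No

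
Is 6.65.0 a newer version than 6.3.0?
Yes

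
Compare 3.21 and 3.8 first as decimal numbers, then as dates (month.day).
As decimals: 3.21 < 3.8. As dates: 3/21 is later than 3/8 (day 21 > day 8).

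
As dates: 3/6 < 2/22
False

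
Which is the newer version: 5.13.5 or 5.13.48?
5.13.48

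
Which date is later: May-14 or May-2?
May-14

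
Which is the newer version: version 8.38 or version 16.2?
version 16.2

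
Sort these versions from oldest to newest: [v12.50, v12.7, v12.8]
[v12.7, v12.8, v12.50]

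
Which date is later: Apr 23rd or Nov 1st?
Nov 1st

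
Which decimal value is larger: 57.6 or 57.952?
57.952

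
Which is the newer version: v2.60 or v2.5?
v2.60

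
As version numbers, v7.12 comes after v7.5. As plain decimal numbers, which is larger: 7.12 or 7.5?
7.5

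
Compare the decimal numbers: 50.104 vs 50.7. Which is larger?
50.7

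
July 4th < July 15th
True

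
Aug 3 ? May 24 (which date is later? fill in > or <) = >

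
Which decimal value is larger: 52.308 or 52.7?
52.7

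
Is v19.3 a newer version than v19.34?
No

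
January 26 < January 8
False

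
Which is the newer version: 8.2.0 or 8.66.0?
8.66.0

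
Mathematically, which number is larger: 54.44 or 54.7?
54.7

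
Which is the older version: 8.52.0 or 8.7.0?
8.7.0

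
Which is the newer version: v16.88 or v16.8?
v16.88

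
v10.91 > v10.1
True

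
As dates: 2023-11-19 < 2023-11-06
False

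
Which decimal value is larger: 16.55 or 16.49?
16.55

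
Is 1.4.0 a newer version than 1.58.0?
No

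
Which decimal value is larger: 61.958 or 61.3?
61.958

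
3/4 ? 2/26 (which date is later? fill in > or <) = >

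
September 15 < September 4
False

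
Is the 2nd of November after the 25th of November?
No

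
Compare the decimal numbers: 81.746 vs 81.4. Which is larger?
81.746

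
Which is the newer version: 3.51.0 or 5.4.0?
5.4.0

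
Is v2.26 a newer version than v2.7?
Yes. Version numbers are compared segment by segment as integers, not as decimals: minor version 26 > 7, so v2.26 > v2.7 (even though the decimal 2.26 < 2.7).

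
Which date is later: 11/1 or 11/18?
11/18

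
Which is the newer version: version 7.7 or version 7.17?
version 7.17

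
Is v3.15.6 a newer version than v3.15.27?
No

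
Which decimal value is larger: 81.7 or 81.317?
81.7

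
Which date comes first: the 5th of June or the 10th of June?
the 5th of June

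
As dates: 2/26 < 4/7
True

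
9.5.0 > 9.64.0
False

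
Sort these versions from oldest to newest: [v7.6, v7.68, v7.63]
[v7.6, v7.63, v7.68]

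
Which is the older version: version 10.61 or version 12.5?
version 10.61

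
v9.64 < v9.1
False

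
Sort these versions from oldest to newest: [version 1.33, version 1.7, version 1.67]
[version 1.7, version 1.33, version 1.67]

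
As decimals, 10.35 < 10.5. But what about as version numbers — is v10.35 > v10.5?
True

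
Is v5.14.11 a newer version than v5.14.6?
Yes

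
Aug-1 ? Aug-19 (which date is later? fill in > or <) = <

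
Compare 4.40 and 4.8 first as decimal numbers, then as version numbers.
As decimals: 4.40 < 4.8. As versions: v4.40 > v4.8 (minor version 40 > 8).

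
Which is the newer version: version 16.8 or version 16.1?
version 16.8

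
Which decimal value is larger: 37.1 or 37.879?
37.879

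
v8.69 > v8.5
True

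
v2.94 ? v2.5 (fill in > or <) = >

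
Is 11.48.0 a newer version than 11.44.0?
Yes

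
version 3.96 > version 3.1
True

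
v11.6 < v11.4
False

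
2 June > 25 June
False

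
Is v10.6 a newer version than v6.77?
Yes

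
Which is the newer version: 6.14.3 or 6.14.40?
6.14.40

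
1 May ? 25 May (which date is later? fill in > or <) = <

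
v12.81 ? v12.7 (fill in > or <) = >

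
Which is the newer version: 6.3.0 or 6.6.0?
6.6.0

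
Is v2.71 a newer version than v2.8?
Yes. Version numbers are compared segment by segment as integers, not as decimals: minor version 71 > 8, so v2.71 > v2.8 (even though the decimal 2.71 < 2.8).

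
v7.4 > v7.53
False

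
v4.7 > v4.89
False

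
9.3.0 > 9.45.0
False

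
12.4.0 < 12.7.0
True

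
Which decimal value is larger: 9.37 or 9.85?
9.85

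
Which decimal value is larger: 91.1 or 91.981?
91.981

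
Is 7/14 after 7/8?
Yes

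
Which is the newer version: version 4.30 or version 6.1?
version 6.1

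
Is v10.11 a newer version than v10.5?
Yes. Version numbers are compared segment by segment as integers, not as decimals: minor version 11 > 5, so v10.11 > v10.5 (even though the decimal 10.11 < 10.5).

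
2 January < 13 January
True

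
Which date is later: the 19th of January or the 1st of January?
the 19th of January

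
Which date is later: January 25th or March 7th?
March 7th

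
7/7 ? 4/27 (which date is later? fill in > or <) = >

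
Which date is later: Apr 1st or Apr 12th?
Apr 12th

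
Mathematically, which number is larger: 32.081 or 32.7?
32.7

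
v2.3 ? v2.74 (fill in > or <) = <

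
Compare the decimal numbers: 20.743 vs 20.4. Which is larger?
20.743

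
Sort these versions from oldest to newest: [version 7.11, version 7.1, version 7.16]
[version 7.1, version 7.11, version 7.16]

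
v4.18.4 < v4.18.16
True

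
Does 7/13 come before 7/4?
No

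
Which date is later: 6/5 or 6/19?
6/19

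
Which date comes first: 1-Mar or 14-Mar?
1-Mar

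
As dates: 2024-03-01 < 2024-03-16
True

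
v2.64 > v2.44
True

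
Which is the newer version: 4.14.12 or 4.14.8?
4.14.12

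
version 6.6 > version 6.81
False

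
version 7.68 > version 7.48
True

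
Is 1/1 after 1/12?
No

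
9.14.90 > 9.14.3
True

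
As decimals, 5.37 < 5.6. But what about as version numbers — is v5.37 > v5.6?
True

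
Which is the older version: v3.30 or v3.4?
v3.4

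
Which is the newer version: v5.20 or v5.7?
v5.20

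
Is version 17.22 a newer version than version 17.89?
No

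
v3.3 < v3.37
True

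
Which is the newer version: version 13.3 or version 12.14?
version 13.3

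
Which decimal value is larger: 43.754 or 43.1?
43.754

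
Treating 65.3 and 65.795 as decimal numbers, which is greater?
65.795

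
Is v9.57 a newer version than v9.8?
Yes. Version numbers are compared segment by segment as integers, not as decimals: minor version 57 > 8, so v9.57 > v9.8 (even though the decimal 9.57 < 9.8).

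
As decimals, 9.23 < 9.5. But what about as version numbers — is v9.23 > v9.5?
True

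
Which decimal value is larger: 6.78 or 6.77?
6.78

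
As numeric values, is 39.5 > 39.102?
True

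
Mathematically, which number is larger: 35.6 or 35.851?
35.851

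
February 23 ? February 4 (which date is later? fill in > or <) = >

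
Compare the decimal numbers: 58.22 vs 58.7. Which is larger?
58.7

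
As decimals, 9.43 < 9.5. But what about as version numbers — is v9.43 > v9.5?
True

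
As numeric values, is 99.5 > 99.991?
False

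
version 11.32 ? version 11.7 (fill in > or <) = >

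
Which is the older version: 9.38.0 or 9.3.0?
9.3.0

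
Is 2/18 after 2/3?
Yes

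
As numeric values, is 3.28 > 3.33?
False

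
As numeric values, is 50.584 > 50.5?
True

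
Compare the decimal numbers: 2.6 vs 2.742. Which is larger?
2.742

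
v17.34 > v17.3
True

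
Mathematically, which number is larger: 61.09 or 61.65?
61.65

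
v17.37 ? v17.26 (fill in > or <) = >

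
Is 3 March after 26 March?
No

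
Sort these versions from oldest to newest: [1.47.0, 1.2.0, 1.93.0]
[1.2.0, 1.47.0, 1.93.0]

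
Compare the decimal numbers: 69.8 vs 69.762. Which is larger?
69.8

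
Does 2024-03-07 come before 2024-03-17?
Yes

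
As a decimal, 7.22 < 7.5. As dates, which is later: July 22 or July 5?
July 22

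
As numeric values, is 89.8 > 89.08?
True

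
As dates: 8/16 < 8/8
False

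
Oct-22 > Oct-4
True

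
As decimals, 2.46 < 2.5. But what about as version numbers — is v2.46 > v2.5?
True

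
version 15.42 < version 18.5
True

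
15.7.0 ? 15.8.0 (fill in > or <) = <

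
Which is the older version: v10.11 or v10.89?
v10.11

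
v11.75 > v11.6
True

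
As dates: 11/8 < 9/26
False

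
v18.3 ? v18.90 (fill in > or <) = <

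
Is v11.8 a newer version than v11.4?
Yes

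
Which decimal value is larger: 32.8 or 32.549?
32.8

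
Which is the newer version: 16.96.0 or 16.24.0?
16.96.0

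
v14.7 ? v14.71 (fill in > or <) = <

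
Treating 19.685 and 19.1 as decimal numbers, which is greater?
19.685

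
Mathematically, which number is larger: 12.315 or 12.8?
12.8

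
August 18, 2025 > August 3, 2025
True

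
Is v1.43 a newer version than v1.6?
Yes. Version numbers are compared segment by segment as integers, not as decimals: minor version 43 > 6, so v1.43 > v1.6 (even though the decimal 1.43 < 1.6).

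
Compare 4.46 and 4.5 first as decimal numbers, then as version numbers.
As decimals: 4.46 < 4.5. As versions: v4.46 > v4.5 (minor version 46 > 5).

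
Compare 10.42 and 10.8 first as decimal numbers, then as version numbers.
As decimals: 10.42 < 10.8. As versions: v10.42 > v10.8 (minor version 42 > 8).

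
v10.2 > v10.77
False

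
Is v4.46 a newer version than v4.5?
Yes. Version numbers are compared segment by segment as integers, not as decimals: minor version 46 > 5, so v4.46 > v4.5 (even though the decimal 4.46 < 4.5).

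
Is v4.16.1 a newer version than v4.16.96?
No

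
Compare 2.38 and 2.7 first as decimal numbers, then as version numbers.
As decimals: 2.38 < 2.7. As versions: v2.38 > v2.7 (minor version 38 > 7).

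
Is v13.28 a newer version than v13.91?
No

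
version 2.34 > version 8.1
False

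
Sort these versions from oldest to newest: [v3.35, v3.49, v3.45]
[v3.35, v3.45, v3.49]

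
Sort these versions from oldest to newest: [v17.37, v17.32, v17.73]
[v17.32, v17.37, v17.73]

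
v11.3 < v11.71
True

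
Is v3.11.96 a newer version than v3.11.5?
Yes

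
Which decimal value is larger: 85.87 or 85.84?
85.87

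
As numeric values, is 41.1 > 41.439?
False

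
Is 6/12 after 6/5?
Yes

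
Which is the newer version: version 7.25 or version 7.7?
version 7.25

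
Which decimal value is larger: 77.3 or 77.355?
77.355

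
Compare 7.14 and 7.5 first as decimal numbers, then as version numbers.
As decimals: 7.14 < 7.5. As versions: v7.14 > v7.5 (minor version 14 > 5).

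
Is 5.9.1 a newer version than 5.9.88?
No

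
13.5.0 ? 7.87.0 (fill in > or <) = >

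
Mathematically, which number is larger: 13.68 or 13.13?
13.68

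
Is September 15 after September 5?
Yes. Day 15 comes after day 5 in September — this is a date comparison, not a decimal one (the decimal 9.15 would be smaller than 9.5).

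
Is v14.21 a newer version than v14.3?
Yes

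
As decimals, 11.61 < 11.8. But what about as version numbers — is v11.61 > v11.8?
True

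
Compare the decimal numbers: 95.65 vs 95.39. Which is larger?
95.65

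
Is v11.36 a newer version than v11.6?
Yes. Version numbers are compared segment by segment as integers, not as decimals: minor version 36 > 6, so v11.36 > v11.6 (even though the decimal 11.36 < 11.6).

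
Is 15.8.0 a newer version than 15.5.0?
Yes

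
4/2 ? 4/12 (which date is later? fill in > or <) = <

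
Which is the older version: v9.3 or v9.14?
v9.3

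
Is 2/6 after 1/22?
Yes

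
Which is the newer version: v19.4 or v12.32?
v19.4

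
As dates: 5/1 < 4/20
False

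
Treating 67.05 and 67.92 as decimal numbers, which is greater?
67.92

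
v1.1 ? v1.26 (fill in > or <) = <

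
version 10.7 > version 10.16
False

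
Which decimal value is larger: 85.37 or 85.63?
85.63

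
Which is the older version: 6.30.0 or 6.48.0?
6.30.0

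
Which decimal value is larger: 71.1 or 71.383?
71.383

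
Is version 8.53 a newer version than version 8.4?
Yes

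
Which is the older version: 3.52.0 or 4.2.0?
3.52.0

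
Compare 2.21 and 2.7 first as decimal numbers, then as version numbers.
As decimals: 2.21 < 2.7. As versions: v2.21 > v2.7 (minor version 21 > 7).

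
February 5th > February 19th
False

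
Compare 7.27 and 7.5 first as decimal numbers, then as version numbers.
As decimals: 7.27 < 7.5. As versions: v7.27 > v7.5 (minor version 27 > 5).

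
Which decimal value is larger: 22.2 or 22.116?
22.2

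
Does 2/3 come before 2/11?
Yes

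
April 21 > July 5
False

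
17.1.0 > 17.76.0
False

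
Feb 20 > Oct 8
False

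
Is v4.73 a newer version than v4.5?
Yes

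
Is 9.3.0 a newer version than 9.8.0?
No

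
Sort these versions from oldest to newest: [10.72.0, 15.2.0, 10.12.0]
[10.12.0, 10.72.0, 15.2.0]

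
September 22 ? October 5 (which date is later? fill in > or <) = <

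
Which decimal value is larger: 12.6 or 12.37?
12.6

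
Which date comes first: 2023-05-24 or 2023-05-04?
2023-05-04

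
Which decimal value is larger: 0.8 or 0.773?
0.8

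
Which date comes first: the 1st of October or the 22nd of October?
the 1st of October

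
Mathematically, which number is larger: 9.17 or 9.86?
9.86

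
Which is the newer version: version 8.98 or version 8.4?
version 8.98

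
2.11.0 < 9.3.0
True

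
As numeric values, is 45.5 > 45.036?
True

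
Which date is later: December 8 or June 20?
December 8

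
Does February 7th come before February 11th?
Yes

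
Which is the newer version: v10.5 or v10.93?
v10.93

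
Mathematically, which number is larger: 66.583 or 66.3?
66.583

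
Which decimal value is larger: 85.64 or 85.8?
85.8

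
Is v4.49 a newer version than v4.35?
Yes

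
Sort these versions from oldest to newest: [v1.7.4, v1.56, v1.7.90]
[v1.7.4, v1.7.90, v1.56]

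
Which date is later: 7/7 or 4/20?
7/7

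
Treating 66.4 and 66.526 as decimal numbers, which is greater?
66.526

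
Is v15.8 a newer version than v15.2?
Yes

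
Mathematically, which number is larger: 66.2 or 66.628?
66.628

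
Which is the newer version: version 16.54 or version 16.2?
version 16.54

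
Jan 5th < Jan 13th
True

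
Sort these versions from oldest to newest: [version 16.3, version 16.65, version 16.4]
[version 16.3, version 16.4, version 16.65]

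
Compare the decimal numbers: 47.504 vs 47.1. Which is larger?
47.504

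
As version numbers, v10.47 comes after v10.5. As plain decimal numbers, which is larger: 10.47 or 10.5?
10.5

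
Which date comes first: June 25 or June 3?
June 3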